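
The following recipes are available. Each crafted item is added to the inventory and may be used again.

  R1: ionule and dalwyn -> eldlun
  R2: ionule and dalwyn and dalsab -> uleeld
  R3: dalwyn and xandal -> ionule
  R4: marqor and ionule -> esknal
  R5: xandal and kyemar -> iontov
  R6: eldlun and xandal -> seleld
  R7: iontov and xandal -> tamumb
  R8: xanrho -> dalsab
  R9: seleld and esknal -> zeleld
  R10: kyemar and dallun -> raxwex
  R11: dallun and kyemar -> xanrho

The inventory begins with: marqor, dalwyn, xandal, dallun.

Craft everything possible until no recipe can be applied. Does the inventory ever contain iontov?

iontov would need xandal and kyemar (R5), but kyemar is never obtained.

No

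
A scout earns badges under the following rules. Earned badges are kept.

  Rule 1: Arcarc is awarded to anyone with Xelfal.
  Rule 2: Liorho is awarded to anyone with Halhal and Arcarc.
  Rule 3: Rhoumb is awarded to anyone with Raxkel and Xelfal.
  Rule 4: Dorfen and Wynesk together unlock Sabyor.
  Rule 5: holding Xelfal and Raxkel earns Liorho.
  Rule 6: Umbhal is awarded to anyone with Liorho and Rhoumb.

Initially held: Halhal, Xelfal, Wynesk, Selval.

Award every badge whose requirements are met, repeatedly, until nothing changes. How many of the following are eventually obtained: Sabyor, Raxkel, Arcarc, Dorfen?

With Xelfal, Arcarc is earned (Rule 1).
Sabyor would need Dorfen and Wynesk (Rule 4), but Dorfen is never earned.
No rule produces Raxkel, and it is not given.
Arcarc: reached.
No rule produces Dorfen, and it is not given.
Reached: Arcarc — 1 of the 4.

1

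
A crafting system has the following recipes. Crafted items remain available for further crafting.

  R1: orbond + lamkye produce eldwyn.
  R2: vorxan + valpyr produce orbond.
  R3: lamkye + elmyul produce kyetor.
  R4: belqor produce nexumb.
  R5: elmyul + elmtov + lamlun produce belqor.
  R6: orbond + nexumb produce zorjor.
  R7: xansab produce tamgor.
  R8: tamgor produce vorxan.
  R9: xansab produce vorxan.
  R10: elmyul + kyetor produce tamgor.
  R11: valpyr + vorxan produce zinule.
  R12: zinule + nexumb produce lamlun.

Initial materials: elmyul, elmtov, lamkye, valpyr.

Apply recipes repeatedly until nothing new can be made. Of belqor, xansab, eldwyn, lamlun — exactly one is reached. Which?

eldwyn

lamkye + elmyul → kyetor (R3).
Using R10, elmyul and kyetor make tamgor.
tamgor → vorxan (R8).
Using R2, vorxan and valpyr make orbond.
Using R1, orbond and lamkye make eldwyn.
belqor would need elmyul, elmtov, and lamlun (R5), but lamlun is never obtained. No rule produces xansab, and it is not given. lamlun would need zinule and nexumb (R12), but nexumb is never obtained.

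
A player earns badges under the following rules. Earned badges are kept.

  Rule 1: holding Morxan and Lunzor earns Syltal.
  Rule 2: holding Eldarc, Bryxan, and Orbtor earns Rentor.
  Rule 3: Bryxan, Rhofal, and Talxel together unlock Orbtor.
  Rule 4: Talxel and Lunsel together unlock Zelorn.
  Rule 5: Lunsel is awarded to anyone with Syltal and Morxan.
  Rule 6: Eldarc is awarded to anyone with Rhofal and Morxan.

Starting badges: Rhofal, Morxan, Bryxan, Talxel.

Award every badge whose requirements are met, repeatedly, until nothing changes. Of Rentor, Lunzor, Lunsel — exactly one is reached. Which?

Rentor

With Rhofal and Morxan, Eldarc is earned (Rule 6).
With Bryxan, Rhofal, and Talxel, Orbtor is earned (Rule 3).
With Eldarc, Bryxan, and Orbtor, Rentor is earned (Rule 2).
No rule produces Lunzor, and it is not given. Lunsel would need Syltal and Morxan (Rule 5), but Syltal is never earned.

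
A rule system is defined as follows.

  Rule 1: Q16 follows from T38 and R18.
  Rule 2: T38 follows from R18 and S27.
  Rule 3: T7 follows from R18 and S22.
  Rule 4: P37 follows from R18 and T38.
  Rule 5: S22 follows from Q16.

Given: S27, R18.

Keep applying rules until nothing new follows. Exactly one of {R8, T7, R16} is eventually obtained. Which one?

R18 and S27 hold, so T38 follows (Rule 2).
T38 and R18 hold, so Q16 follows (Rule 1).
Q16 holds, so S22 follows (Rule 5).
From R18 and S22, Rule 3 gives T7.
No rule produces R16, and it is not given. No rule produces R8, and it is not given.

T7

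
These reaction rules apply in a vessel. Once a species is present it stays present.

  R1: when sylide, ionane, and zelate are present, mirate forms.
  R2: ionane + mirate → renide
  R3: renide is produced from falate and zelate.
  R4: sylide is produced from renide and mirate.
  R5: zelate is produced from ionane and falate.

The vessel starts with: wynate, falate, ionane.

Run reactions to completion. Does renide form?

Yes

ionane and falate present → zelate forms (R5).
falate and zelate present → renide forms (R3).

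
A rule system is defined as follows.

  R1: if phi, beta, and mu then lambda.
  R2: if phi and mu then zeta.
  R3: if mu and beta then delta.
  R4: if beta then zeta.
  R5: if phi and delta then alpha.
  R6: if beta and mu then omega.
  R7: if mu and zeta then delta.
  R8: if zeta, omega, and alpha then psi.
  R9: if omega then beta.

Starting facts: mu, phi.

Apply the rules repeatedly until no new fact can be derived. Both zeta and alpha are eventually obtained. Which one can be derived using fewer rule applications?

zeta

zeta: From phi and mu, R2 gives zeta. [1 rule application]
alpha: From phi and mu, R2 gives zeta. mu and zeta hold, so delta follows (R7). From phi and delta, R5 gives alpha. [3 rule applications]
zeta needs fewer.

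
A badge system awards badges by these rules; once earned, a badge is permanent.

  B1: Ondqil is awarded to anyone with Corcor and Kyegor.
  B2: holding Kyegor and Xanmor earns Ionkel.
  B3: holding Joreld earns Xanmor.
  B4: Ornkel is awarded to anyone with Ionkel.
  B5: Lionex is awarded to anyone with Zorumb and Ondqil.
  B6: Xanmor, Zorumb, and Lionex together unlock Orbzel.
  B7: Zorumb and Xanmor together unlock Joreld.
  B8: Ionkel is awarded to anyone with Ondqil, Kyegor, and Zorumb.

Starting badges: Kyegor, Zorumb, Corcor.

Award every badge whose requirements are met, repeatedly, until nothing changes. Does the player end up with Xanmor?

Xanmor would need Joreld (B3), but Joreld is never earned.

No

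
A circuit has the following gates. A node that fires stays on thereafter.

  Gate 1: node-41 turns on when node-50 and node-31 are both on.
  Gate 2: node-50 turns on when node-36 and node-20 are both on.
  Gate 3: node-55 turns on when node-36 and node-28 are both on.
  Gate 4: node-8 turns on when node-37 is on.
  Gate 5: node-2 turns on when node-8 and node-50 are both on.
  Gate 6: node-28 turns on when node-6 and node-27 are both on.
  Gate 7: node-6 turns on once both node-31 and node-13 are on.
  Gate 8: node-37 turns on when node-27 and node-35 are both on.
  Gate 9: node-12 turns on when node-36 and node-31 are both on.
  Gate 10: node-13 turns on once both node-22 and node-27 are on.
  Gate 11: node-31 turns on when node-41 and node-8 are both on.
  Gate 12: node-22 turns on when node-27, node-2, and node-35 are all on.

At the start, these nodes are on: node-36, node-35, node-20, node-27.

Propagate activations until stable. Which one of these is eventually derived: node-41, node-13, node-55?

node-13

node-27 and node-35 are on, so node-37 turns on (Gate 8).
node-36 and node-20 are on, so node-50 turns on (Gate 2).
Gate 4: node-37 on → node-8 on.
Gate 5: node-8 and node-50 on → node-2 on.
node-27, node-2, and node-35 are on, so node-22 turns on (Gate 12).
Gate 10: node-22 and node-27 on → node-13 on.
node-41 would need node-50 and node-31 (Gate 1), but node-31 never turns on. node-55 would need node-36 and node-28 (Gate 3), but node-28 never turns on.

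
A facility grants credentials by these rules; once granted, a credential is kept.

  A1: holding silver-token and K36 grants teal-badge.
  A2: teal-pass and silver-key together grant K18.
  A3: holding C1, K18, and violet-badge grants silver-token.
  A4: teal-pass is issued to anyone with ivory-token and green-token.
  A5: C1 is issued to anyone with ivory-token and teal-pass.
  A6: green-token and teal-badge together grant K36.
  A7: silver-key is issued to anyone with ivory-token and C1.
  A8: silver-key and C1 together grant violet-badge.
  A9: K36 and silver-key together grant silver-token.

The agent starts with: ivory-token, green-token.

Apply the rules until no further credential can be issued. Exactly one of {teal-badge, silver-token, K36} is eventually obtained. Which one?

silver-token

Holding ivory-token and green-token grants teal-pass (A4).
Holding ivory-token and teal-pass grants C1 (A5).
Holding ivory-token and C1 grants silver-key (A7).
Holding teal-pass and silver-key grants K18 (A2).
Holding silver-key and C1 grants violet-badge (A8).
Holding C1, K18, and violet-badge grants silver-token (A3).
teal-badge would need silver-token and K36 (A1), but K36 is never granted. K36 would need green-token and teal-badge (A6), but teal-badge is never granted.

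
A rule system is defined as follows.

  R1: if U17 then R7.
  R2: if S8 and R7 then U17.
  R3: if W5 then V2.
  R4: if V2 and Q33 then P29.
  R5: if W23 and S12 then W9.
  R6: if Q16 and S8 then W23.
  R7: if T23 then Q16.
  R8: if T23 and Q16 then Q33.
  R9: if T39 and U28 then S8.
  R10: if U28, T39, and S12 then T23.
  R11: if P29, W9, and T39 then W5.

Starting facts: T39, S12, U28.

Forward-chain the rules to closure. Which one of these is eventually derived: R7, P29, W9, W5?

T39 and U28 hold, so S8 follows (R9).
U28, T39, and S12 hold, so T23 follows (R10).
T23 holds, so Q16 follows (R7).
From Q16 and S8, R6 gives W23.
W23 and S12 hold, so W9 follows (R5).
W5 would need P29, W9, and T39 (R11), but P29 is never established. R7 would need U17 (R1), but U17 is never established. P29 would need V2 and Q33 (R4), but V2 is never established.

W9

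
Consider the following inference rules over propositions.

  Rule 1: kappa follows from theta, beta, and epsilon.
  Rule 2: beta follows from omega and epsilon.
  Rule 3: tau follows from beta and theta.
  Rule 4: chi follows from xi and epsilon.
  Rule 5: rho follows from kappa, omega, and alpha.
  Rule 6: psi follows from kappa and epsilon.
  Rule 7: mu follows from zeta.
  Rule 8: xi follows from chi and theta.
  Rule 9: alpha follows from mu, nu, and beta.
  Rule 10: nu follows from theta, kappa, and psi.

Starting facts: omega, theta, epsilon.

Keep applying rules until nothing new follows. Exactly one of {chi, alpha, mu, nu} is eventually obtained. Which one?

omega and epsilon hold, so beta follows (Rule 2).
theta, beta, and epsilon hold, so kappa follows (Rule 1).
From kappa and epsilon, Rule 6 gives psi.
theta, kappa, and psi hold, so nu follows (Rule 10).
mu would need zeta (Rule 7), but zeta is never established. chi would need xi and epsilon (Rule 4), but xi is never established. alpha would need mu, nu, and beta (Rule 9), but mu is never established.

nu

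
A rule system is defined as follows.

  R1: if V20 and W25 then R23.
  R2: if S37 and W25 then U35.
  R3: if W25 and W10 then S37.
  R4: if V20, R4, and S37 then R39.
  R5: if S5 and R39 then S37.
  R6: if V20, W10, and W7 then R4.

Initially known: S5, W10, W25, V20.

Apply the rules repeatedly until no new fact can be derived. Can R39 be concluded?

R39 would need V20, R4, and S37 (R4), but R4 is never established.

No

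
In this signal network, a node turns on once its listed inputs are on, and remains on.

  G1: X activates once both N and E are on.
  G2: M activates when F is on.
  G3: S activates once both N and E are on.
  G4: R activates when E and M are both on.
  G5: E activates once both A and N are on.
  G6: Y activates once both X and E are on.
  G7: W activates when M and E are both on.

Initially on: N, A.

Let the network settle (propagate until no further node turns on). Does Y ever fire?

Yes

G5: A and N on → E on.
G1: N and E on → X on.
G6: X and E on → Y on.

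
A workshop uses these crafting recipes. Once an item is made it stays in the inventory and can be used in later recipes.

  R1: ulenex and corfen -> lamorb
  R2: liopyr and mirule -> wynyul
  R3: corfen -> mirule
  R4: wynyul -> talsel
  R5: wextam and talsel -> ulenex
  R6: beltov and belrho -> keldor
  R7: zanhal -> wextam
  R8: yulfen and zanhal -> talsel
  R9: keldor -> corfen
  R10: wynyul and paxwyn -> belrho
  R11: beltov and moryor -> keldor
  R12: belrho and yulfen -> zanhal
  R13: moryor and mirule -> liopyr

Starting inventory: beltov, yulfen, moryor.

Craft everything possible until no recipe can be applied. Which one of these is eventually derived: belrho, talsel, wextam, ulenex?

beltov and moryor -> keldor (R11).
keldor -> corfen (R9).
Using R3, corfen makes mirule.
moryor and mirule -> liopyr (R13).
liopyr and mirule -> wynyul (R2).
wynyul -> talsel (R4).
belrho would need wynyul and paxwyn (R10), but paxwyn is never obtained. wextam would need zanhal (R7), but zanhal is never obtained. ulenex would need wextam and talsel (R5), but wextam is never obtained.

talsel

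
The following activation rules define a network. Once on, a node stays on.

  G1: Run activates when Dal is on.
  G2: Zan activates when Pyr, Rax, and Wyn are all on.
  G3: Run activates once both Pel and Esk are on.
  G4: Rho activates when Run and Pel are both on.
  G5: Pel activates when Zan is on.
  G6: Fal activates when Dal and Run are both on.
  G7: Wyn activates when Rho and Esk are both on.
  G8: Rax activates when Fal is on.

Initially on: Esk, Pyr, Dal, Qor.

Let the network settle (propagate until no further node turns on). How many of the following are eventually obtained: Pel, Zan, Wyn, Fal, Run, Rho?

G1: Dal on → Run on.
Dal and Run are on, so Fal activates (G6).
Pel would need Zan (G5), but Zan never turns on.
Zan would need Pyr, Rax, and Wyn (G2), but Wyn never turns on.
Wyn would need Rho and Esk (G7), but Rho never turns on.
Fal: reached.
Run: reached.
Rho would need Run and Pel (G4), but Pel never turns on.
Reached: Fal and Run — 2 of the 6.

2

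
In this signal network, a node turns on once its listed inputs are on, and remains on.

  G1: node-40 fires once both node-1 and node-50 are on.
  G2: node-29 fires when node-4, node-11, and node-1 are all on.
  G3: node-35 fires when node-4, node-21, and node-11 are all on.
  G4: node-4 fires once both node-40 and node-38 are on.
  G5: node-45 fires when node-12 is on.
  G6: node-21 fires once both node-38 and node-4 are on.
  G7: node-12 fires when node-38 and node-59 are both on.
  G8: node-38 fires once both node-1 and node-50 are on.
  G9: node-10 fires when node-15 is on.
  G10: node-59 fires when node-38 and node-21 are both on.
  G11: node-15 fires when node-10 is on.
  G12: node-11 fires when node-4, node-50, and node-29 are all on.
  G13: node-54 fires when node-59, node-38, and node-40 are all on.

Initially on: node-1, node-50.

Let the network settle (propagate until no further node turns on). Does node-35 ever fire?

node-35 would need node-4, node-21, and node-11 (G3), but node-11 never turns on.

No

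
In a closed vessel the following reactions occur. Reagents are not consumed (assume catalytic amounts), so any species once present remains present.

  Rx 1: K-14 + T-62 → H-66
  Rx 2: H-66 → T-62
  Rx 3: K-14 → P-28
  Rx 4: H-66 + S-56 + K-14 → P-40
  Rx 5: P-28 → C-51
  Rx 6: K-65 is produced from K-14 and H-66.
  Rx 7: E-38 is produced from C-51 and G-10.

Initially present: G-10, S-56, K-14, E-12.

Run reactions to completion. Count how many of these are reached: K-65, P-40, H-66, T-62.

0

K-65 would need K-14 and H-66 (Rx 6), but H-66 never forms.
P-40 would need H-66, S-56, and K-14 (Rx 4), but H-66 never forms.
H-66 would need K-14 and T-62 (Rx 1), but T-62 never forms.
T-62 would need H-66 (Rx 2), but H-66 never forms.
None of the 4 are reached.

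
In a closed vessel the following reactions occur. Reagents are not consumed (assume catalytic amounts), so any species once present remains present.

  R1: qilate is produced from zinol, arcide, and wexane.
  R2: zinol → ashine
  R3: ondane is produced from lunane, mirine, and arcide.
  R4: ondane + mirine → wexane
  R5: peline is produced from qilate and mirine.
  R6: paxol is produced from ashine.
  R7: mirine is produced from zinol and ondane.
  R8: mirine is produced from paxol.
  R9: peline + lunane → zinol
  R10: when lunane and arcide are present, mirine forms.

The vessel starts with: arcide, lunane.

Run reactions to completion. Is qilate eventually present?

qilate would need zinol, arcide, and wexane (R1), but zinol never forms.

No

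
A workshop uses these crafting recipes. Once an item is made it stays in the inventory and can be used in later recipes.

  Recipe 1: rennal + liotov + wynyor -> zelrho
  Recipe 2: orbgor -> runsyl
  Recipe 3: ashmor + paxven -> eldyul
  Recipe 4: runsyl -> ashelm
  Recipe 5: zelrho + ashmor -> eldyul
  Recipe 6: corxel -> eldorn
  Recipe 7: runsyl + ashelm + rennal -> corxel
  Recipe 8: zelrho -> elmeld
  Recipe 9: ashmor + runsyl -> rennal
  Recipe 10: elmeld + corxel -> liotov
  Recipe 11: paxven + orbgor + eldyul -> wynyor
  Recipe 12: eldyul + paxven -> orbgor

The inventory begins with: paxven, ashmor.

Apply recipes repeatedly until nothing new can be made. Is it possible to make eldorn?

Yes

ashmor + paxven -> eldyul (Recipe 3).
eldyul + paxven -> orbgor (Recipe 12).
orbgor -> runsyl (Recipe 2).
Using Recipe 4, runsyl makes ashelm.
ashmor + runsyl -> rennal (Recipe 9).
runsyl + ashelm + rennal -> corxel (Recipe 7).
Using Recipe 6, corxel makes eldorn.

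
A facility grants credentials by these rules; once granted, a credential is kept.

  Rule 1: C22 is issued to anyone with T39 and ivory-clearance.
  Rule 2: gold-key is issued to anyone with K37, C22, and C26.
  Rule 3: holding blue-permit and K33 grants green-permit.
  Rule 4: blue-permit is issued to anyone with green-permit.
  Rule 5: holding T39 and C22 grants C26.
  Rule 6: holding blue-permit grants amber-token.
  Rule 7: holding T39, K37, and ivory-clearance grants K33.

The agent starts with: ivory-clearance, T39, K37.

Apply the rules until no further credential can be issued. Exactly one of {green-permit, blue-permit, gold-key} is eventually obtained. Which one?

Holding T39 and ivory-clearance grants C22 (Rule 1).
Holding T39 and C22 grants C26 (Rule 5).
Holding K37, C22, and C26 grants gold-key (Rule 2).
blue-permit would need green-permit (Rule 4), but green-permit is never granted. green-permit would need blue-permit and K33 (Rule 3), but blue-permit is never granted.

gold-key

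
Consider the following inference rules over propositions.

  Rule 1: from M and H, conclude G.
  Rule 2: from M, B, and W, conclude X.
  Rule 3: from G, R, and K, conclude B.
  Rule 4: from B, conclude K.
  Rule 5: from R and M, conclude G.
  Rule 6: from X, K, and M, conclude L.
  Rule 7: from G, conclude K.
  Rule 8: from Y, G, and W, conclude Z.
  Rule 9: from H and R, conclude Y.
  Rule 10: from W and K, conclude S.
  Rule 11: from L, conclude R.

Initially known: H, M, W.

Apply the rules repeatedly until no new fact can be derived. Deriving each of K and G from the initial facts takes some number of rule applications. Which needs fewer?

G

G: From M and H, Rule 1 gives G. [1 rule application]
K: From M and H, Rule 1 gives G. G holds, so K follows (Rule 7). [2 rule applications]
G needs fewer.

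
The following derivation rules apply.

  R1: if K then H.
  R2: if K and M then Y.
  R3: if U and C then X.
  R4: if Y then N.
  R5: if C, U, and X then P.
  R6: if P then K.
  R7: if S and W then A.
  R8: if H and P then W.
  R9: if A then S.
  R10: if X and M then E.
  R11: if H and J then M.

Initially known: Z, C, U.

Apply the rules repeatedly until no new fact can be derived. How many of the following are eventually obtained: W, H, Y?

2

U and C hold, so X follows (R3).
C, U, and X hold, so P follows (R5).
From P, R6 gives K.
From K, R1 gives H.
From H and P, R8 gives W.
W: reached.
H: reached.
Y would need K and M (R2), but M is never established.
Reached: W and H — 2 of the 3.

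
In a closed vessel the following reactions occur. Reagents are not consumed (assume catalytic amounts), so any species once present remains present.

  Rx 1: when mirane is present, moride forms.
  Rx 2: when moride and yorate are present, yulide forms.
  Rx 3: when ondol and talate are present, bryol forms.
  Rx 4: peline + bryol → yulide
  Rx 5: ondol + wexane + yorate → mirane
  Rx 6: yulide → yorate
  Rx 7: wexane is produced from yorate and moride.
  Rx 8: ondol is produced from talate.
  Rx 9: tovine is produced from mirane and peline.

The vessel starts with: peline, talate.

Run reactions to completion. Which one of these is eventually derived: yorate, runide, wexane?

talate present → ondol forms (Rx 8).
ondol and talate present → bryol forms (Rx 3).
peline and bryol present → yulide forms (Rx 4).
yulide present → yorate forms (Rx 6).
No rule produces runide, and it is not given. wexane would need yorate and moride (Rx 7), but moride never forms.

yorate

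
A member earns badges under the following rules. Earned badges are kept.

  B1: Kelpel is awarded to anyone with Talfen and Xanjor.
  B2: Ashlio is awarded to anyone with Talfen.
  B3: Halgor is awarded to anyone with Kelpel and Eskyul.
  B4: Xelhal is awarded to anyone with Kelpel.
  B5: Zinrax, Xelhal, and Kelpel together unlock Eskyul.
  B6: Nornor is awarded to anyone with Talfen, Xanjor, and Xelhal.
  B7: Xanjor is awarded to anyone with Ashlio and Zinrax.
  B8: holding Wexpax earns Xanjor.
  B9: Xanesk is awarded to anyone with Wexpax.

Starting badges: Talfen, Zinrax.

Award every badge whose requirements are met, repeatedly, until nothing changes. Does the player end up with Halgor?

With Talfen, Ashlio is earned (B2).
With Ashlio and Zinrax, Xanjor is earned (B7).
With Talfen and Xanjor, Kelpel is earned (B1).
With Kelpel, Xelhal is earned (B4).
With Zinrax, Xelhal, and Kelpel, Eskyul is earned (B5).
With Kelpel and Eskyul, Halgor is earned (B3).

Yes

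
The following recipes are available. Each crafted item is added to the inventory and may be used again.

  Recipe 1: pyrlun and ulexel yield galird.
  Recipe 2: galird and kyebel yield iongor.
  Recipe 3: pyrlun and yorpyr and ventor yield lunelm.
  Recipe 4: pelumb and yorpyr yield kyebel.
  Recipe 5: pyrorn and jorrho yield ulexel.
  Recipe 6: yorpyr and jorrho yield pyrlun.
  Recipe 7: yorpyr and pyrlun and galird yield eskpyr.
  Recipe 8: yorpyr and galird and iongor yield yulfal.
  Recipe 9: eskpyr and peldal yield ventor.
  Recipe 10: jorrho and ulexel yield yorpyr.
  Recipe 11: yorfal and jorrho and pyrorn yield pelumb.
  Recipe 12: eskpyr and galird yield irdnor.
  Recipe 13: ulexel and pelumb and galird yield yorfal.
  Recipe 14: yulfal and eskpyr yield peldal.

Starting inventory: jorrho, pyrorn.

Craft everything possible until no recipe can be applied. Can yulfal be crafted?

yulfal would need yorpyr, galird, and iongor (Recipe 8), but iongor is never obtained.

No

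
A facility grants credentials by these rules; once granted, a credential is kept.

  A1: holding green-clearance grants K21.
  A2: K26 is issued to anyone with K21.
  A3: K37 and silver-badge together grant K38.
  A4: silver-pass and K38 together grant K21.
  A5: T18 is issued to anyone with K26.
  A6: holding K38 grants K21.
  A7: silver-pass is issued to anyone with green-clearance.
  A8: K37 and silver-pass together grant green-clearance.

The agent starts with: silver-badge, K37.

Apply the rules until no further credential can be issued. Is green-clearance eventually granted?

No

green-clearance would need K37 and silver-pass (A8), but silver-pass is never granted.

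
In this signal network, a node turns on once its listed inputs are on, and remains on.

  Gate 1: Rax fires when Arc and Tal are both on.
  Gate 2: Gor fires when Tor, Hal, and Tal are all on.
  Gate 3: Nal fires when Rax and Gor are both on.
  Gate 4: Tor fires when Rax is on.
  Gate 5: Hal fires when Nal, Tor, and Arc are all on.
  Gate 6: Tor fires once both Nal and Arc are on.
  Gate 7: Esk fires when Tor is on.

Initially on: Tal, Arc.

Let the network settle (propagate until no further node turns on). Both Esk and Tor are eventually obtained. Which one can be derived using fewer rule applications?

Tor

Tor: Arc and Tal are on, so Rax fires (Gate 1). Gate 4: Rax on → Tor on. [2 rule applications]
Esk: Gate 1: Arc and Tal on → Rax on. Rax is on, so Tor fires (Gate 4). Gate 7: Tor on → Esk on. [3 rule applications]
Tor needs fewer.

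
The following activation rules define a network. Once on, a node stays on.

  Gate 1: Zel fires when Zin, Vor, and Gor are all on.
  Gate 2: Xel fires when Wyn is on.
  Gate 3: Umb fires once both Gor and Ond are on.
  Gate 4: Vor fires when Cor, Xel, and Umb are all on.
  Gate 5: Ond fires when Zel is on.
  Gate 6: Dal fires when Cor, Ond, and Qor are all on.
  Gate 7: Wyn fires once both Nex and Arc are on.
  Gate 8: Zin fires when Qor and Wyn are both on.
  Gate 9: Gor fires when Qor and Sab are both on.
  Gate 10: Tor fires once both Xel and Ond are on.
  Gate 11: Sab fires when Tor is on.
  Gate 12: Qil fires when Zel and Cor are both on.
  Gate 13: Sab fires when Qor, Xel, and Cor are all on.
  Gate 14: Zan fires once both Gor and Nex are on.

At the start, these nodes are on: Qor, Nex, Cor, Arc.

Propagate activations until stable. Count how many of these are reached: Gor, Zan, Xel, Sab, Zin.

5

Nex and Arc are on, so Wyn fires (Gate 7).
Gate 2: Wyn on → Xel on.
Gate 8: Qor and Wyn on → Zin on.
Gate 13: Qor, Xel, and Cor on → Sab on.
Qor and Sab are on, so Gor fires (Gate 9).
Gate 14: Gor and Nex on → Zan on.
Gor: reached.
Zan: reached.
Xel: reached.
Sab: reached.
Zin: reached.
All 5 are reached.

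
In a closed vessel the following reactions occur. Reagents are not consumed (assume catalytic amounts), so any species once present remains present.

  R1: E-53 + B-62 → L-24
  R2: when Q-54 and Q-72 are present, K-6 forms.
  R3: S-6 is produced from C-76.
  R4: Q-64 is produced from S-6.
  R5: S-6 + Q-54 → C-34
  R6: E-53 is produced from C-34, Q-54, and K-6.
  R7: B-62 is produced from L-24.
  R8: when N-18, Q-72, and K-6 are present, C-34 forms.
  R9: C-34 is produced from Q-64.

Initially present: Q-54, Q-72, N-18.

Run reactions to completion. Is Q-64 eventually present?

Q-64 would need S-6 (R4), but S-6 never forms.

No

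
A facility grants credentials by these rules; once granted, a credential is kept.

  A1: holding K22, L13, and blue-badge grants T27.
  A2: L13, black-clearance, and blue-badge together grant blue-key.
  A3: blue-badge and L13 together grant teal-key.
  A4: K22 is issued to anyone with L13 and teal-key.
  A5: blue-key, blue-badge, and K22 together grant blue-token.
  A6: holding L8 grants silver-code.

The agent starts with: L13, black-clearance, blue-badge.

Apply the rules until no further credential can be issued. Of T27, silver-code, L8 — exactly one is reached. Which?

T27

Holding blue-badge and L13 grants teal-key (A3).
Holding L13 and teal-key grants K22 (A4).
Holding K22, L13, and blue-badge grants T27 (A1).
silver-code would need L8 (A6), but L8 is never granted. No rule produces L8, and it is not given.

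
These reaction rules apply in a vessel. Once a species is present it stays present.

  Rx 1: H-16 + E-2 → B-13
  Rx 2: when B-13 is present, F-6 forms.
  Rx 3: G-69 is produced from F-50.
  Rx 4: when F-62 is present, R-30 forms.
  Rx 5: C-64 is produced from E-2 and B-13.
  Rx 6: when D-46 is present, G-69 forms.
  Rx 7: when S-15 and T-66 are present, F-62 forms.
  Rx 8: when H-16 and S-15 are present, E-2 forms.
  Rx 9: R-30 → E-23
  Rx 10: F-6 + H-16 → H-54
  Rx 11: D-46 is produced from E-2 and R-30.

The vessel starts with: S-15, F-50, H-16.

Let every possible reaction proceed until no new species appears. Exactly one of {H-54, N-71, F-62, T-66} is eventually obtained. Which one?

H-16 and S-15 present → E-2 forms (Rx 8).
H-16 and E-2 present → B-13 forms (Rx 1).
B-13 present → F-6 forms (Rx 2).
F-6 and H-16 present → H-54 forms (Rx 10).
No rule produces N-71, and it is not given. No rule produces T-66, and it is not given. F-62 would need S-15 and T-66 (Rx 7), but T-66 never forms.

H-54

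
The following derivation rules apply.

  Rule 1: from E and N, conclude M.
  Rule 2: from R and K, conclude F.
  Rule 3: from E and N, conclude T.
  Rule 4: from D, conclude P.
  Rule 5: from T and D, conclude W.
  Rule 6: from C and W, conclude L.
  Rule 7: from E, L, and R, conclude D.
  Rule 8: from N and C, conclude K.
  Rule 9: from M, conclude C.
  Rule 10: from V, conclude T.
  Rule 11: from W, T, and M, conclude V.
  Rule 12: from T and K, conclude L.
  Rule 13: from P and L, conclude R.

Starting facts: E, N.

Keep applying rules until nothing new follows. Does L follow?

Yes

E and N hold, so M follows (Rule 1).
E and N hold, so T follows (Rule 3).
M holds, so C follows (Rule 9).
From N and C, Rule 8 gives K.
From T and K, Rule 12 gives L.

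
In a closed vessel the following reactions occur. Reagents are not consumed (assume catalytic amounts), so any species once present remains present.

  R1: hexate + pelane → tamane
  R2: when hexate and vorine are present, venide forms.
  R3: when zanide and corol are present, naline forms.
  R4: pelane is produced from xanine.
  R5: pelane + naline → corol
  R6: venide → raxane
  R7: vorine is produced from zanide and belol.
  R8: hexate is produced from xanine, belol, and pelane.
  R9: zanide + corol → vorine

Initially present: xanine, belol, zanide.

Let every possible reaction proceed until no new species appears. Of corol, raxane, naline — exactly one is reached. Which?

raxane

zanide and belol present → vorine forms (R7).
xanine present → pelane forms (R4).
xanine, belol, and pelane present → hexate forms (R8).
hexate and vorine present → venide forms (R2).
venide present → raxane forms (R6).
corol would need pelane and naline (R5), but naline never forms. naline would need zanide and corol (R3), but corol never forms.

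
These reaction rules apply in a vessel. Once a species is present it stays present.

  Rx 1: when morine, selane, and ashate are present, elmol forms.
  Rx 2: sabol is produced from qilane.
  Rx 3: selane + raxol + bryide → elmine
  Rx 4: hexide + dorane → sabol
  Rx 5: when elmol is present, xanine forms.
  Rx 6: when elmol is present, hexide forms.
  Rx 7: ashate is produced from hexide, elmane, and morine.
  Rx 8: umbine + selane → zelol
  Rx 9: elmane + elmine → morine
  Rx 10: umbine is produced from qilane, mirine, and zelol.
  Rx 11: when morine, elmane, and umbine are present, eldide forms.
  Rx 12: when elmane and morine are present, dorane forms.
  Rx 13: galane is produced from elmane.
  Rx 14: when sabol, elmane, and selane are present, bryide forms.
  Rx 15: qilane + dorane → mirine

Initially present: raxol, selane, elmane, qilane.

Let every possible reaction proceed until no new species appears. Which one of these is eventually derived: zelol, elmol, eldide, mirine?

mirine

qilane present → sabol forms (Rx 2).
sabol, elmane, and selane present → bryide forms (Rx 14).
selane, raxol, and bryide present → elmine forms (Rx 3).
elmane and elmine present → morine forms (Rx 9).
elmane and morine present → dorane forms (Rx 12).
qilane and dorane present → mirine forms (Rx 15).
elmol would need morine, selane, and ashate (Rx 1), but ashate never forms. eldide would need morine, elmane, and umbine (Rx 11), but umbine never forms. zelol would need umbine and selane (Rx 8), but umbine never forms.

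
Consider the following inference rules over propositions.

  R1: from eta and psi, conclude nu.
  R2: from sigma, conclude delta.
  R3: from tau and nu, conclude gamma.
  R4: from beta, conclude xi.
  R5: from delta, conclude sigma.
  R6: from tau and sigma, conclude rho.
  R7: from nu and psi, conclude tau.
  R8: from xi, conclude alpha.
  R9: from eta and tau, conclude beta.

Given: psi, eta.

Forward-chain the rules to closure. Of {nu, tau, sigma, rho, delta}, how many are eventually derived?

2

From eta and psi, R1 gives nu.
nu and psi hold, so tau follows (R7).
nu: reached.
tau: reached.
sigma would need delta (R5), but delta is never established.
rho would need tau and sigma (R6), but sigma is never established.
delta would need sigma (R2), but sigma is never established.
Reached: nu and tau — 2 of the 5.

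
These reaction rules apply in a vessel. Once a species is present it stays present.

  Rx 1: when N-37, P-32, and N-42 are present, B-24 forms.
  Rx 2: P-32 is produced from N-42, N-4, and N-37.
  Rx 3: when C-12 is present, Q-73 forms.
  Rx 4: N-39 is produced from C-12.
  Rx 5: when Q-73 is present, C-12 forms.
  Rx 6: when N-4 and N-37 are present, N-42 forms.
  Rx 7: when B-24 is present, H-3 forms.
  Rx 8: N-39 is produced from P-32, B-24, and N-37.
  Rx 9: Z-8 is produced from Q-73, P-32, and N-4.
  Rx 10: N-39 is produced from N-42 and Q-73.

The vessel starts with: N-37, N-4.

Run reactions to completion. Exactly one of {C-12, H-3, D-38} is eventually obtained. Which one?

N-4 and N-37 present → N-42 forms (Rx 6).
N-42, N-4, and N-37 present → P-32 forms (Rx 2).
N-37, P-32, and N-42 present → B-24 forms (Rx 1).
B-24 present → H-3 forms (Rx 7).
No rule produces D-38, and it is not given. C-12 would need Q-73 (Rx 5), but Q-73 never forms.

H-3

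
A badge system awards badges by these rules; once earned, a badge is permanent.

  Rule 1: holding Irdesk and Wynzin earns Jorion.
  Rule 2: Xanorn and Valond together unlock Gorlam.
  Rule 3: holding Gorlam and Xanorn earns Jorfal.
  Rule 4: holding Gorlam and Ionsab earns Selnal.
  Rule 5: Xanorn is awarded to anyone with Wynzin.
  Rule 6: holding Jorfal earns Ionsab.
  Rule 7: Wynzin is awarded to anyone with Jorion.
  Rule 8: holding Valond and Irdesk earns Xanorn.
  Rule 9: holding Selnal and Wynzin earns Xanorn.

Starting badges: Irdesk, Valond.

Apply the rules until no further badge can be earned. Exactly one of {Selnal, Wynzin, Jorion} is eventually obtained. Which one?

Selnal

With Valond and Irdesk, Xanorn is earned (Rule 8).
With Xanorn and Valond, Gorlam is earned (Rule 2).
With Gorlam and Xanorn, Jorfal is earned (Rule 3).
With Jorfal, Ionsab is earned (Rule 6).
With Gorlam and Ionsab, Selnal is earned (Rule 4).
Jorion would need Irdesk and Wynzin (Rule 1), but Wynzin is never earned. Wynzin would need Jorion (Rule 7), but Jorion is never earned.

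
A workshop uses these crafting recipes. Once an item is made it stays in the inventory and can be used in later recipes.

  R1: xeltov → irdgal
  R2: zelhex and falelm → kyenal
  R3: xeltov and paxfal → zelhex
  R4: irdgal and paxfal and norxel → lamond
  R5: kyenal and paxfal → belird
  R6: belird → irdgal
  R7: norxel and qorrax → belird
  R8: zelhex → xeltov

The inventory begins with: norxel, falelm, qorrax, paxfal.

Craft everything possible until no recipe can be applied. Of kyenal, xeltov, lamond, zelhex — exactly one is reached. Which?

lamond

Using R7, norxel and qorrax make belird.
Using R6, belird makes irdgal.
irdgal and paxfal and norxel → lamond (R4).
zelhex would need xeltov and paxfal (R3), but xeltov is never obtained. xeltov would need zelhex (R8), but zelhex is never obtained. kyenal would need zelhex and falelm (R2), but zelhex is never obtained.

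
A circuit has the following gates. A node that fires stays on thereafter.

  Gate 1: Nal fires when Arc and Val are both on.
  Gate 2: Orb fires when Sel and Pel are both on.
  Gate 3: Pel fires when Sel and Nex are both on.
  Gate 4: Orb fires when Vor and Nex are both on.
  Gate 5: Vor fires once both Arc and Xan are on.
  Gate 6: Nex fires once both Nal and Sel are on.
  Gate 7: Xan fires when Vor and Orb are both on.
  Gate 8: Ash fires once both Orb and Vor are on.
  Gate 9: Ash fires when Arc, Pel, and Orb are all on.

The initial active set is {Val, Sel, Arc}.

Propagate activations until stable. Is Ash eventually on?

Yes

Gate 1: Arc and Val on → Nal on.
Nal and Sel are on, so Nex fires (Gate 6).
Sel and Nex are on, so Pel fires (Gate 3).
Gate 2: Sel and Pel on → Orb on.
Arc, Pel, and Orb are on, so Ash fires (Gate 9).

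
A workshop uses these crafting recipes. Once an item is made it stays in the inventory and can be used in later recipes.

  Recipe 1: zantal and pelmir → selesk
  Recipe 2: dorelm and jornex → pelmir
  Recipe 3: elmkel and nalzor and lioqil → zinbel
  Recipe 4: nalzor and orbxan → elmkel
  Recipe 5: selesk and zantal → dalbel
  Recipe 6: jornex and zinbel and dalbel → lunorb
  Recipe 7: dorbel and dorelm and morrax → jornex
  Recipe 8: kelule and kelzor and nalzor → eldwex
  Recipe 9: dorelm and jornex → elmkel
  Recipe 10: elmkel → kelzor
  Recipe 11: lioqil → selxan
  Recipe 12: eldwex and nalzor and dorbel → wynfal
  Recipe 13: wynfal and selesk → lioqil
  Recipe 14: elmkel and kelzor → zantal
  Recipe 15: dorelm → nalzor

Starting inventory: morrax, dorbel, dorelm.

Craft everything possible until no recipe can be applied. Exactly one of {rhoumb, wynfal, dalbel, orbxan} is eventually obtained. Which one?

dalbel

dorbel and dorelm and morrax → jornex (Recipe 7).
Using Recipe 9, dorelm and jornex make elmkel.
Using Recipe 2, dorelm and jornex make pelmir.
Using Recipe 10, elmkel makes kelzor.
elmkel and kelzor → zantal (Recipe 14).
Using Recipe 1, zantal and pelmir make selesk.
selesk and zantal → dalbel (Recipe 5).
wynfal would need eldwex, nalzor, and dorbel (Recipe 12), but eldwex is never obtained. No rule produces rhoumb, and it is not given. No rule produces orbxan, and it is not given.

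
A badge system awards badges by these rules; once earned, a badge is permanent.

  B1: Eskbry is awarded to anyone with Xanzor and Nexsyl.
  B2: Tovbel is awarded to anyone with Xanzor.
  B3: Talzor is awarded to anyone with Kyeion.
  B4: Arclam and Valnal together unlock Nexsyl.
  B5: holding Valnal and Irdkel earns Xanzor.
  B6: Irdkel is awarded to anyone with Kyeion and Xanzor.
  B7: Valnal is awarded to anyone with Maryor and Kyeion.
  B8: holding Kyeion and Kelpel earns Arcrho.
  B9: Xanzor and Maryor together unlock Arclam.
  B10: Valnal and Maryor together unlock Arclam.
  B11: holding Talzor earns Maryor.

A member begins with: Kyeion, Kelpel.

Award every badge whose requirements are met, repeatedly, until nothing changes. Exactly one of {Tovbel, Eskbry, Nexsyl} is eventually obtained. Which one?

Nexsyl

With Kyeion, Talzor is earned (B3).
With Talzor, Maryor is earned (B11).
With Maryor and Kyeion, Valnal is earned (B7).
With Valnal and Maryor, Arclam is earned (B10).
With Arclam and Valnal, Nexsyl is earned (B4).
Eskbry would need Xanzor and Nexsyl (B1), but Xanzor is never earned. Tovbel would need Xanzor (B2), but Xanzor is never earned.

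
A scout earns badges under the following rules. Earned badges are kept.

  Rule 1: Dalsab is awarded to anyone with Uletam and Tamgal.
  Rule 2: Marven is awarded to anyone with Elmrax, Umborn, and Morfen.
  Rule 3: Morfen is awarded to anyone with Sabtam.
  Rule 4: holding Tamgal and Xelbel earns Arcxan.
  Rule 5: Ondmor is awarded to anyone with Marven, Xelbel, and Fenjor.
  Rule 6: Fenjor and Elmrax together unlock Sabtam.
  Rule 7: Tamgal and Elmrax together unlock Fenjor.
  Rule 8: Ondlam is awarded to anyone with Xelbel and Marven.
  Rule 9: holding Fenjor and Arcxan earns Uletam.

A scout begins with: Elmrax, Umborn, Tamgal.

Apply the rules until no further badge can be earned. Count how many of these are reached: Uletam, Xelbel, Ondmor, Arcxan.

Uletam would need Fenjor and Arcxan (Rule 9), but Arcxan is never earned.
No rule produces Xelbel, and it is not given.
Ondmor would need Marven, Xelbel, and Fenjor (Rule 5), but Xelbel is never earned.
Arcxan would need Tamgal and Xelbel (Rule 4), but Xelbel is never earned.
None of the 4 are reached.

0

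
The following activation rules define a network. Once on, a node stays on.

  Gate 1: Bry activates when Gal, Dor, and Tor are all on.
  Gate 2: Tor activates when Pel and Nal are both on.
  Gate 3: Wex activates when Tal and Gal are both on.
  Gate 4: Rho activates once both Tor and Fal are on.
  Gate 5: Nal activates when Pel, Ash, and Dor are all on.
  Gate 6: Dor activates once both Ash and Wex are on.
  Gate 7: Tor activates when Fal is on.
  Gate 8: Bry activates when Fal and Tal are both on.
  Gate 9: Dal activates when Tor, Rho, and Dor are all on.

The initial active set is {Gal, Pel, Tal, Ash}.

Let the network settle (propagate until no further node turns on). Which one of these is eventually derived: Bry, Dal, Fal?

Bry

Gate 3: Tal and Gal on → Wex on.
Ash and Wex are on, so Dor activates (Gate 6).
Gate 5: Pel, Ash, and Dor on → Nal on.
Gate 2: Pel and Nal on → Tor on.
Gate 1: Gal, Dor, and Tor on → Bry on.
No rule produces Fal, and it is not given. Dal would need Tor, Rho, and Dor (Gate 9), but Rho never turns on.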